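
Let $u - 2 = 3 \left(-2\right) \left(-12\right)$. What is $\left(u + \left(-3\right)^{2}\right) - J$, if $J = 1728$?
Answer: $-1645$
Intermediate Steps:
$u = 74$ ($u = 2 + 3 \left(-2\right) \left(-12\right) = 2 - -72 = 2 + 72 = 74$)
$\left(u + \left(-3\right)^{2}\right) - J = \left(74 + \left(-3\right)^{2}\right) - 1728 = \left(74 + 9\right) - 1728 = 83 - 1728 = -1645$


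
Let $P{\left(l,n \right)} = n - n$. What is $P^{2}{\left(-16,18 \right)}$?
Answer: $0$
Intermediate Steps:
$P{\left(l,n \right)} = 0$
$P^{2}{\left(-16,18 \right)} = 0^{2} = 0$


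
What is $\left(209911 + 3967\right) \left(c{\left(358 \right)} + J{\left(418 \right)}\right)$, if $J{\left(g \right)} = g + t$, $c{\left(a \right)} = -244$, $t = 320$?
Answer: $105655732$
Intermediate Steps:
$J{\left(g \right)} = 320 + g$ ($J{\left(g \right)} = g + 320 = 320 + g$)
$\left(209911 + 3967\right) \left(c{\left(358 \right)} + J{\left(418 \right)}\right) = \left(209911 + 3967\right) \left(-244 + \left(320 + 418\right)\right) = 213878 \left(-244 + 738\right) = 213878 \cdot 494 = 105655732$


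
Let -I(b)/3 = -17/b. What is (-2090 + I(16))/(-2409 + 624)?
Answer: 33389/28560 ≈ 1.1691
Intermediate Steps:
I(b) = 51/b (I(b) = -(-51)/b = 51/b)
(-2090 + I(16))/(-2409 + 624) = (-2090 + 51/16)/(-2409 + 624) = (-2090 + 51*(1/16))/(-1785) = (-2090 + 51/16)*(-1/1785) = -33389/16*(-1/1785) = 33389/28560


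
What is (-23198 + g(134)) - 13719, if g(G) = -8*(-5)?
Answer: -36877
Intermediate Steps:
g(G) = 40
(-23198 + g(134)) - 13719 = (-23198 + 40) - 13719 = -23158 - 13719 = -36877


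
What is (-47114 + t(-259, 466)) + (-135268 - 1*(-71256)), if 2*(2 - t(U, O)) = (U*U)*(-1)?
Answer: -155167/2 ≈ -77584.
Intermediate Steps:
t(U, O) = 2 + U²/2 (t(U, O) = 2 - U*U*(-1)/2 = 2 - U²*(-1)/2 = 2 - (-1)*U²/2 = 2 + U²/2)
(-47114 + t(-259, 466)) + (-135268 - 1*(-71256)) = (-47114 + (2 + (½)*(-259)²)) + (-135268 - 1*(-71256)) = (-47114 + (2 + (½)*67081)) + (-135268 + 71256) = (-47114 + (2 + 67081/2)) - 64012 = (-47114 + 67085/2) - 64012 = -27143/2 - 64012 = -155167/2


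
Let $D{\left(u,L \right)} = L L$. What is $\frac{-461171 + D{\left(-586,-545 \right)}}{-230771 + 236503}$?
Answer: $- \frac{82073}{2866} \approx -28.637$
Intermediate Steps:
$D{\left(u,L \right)} = L^{2}$
$\frac{-461171 + D{\left(-586,-545 \right)}}{-230771 + 236503} = \frac{-461171 + \left(-545\right)^{2}}{-230771 + 236503} = \frac{-461171 + 297025}{5732} = \left(-164146\right) \frac{1}{5732} = - \frac{82073}{2866}$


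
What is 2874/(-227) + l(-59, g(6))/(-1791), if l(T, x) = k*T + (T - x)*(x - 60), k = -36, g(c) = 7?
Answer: -2141176/135519 ≈ -15.800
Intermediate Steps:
l(T, x) = -36*T + (-60 + x)*(T - x) (l(T, x) = -36*T + (T - x)*(x - 60) = -36*T + (T - x)*(-60 + x) = -36*T + (-60 + x)*(T - x))
2874/(-227) + l(-59, g(6))/(-1791) = 2874/(-227) + (-1*7² - 96*(-59) + 60*7 - 59*7)/(-1791) = 2874*(-1/227) + (-1*49 + 5664 + 420 - 413)*(-1/1791) = -2874/227 + (-49 + 5664 + 420 - 413)*(-1/1791) = -2874/227 + 5622*(-1/1791) = -2874/227 - 1874/597 = -2141176/135519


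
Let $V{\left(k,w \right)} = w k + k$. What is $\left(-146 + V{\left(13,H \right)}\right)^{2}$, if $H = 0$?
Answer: $17689$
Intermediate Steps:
$V{\left(k,w \right)} = k + k w$ ($V{\left(k,w \right)} = k w + k = k + k w$)
$\left(-146 + V{\left(13,H \right)}\right)^{2} = \left(-146 + 13 \left(1 + 0\right)\right)^{2} = \left(-146 + 13 \cdot 1\right)^{2} = \left(-146 + 13\right)^{2} = \left(-133\right)^{2} = 17689$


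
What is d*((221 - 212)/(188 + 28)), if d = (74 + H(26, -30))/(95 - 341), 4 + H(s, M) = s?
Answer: -2/123 ≈ -0.016260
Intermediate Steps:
H(s, M) = -4 + s
d = -16/41 (d = (74 + (-4 + 26))/(95 - 341) = (74 + 22)/(-246) = 96*(-1/246) = -16/41 ≈ -0.39024)
d*((221 - 212)/(188 + 28)) = -16*(221 - 212)/(41*(188 + 28)) = -144/(41*216) = -16/41*1/24 = -2/123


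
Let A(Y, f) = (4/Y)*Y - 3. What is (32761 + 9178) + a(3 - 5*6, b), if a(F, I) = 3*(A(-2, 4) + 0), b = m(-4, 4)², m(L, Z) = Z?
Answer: 41942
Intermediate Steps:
b = 16 (b = 4² = 16)
A(Y, f) = 1 (A(Y, f) = 4 - 3 = 1)
a(F, I) = 3 (a(F, I) = 3*(1 + 0) = 3*1 = 3)
(32761 + 9178) + a(3 - 5*6, b) = (32761 + 9178) + 3 = 41939 + 3 = 41942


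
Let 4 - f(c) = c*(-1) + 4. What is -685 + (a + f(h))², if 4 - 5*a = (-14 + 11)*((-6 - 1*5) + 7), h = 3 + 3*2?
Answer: -15756/25 ≈ -630.24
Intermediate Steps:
h = 9 (h = 3 + 6 = 9)
f(c) = c (f(c) = 4 - (c*(-1) + 4) = 4 - (-c + 4) = 4 - (4 - c) = 4 + (-4 + c) = c)
a = -8/5 (a = ⅘ - (-14 + 11)*((-6 - 1*5) + 7)/5 = ⅘ - (-3)*((-6 - 5) + 7)/5 = ⅘ - (-3)*(-11 + 7)/5 = ⅘ - (-3)*(-4)/5 = ⅘ - ⅕*12 = ⅘ - 12/5 = -8/5 ≈ -1.6000)
-685 + (a + f(h))² = -685 + (-8/5 + 9)² = -685 + (37/5)² = -685 + 1369/25 = -15756/25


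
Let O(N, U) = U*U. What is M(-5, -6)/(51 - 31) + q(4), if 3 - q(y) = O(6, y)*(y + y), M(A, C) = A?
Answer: -501/4 ≈ -125.25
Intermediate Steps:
O(N, U) = U**2
q(y) = 3 - 2*y**3 (q(y) = 3 - y**2*(y + y) = 3 - y**2*2*y = 3 - 2*y**3)
M(-5, -6)/(51 - 31) + q(4) = -5/(51 - 31) + (3 - 2*4**3) = -5/20 + (3 - 2*64) = (1/20)*(-5) + (3 - 128) = -1/4 - 125 = -501/4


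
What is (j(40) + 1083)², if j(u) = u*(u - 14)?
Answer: 4507129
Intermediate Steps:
j(u) = u*(-14 + u)
(j(40) + 1083)² = (40*(-14 + 40) + 1083)² = (40*26 + 1083)² = (1040 + 1083)² = 2123² = 4507129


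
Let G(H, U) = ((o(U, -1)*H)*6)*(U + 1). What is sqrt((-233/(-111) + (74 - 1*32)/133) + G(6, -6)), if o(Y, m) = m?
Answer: sqrt(811359717)/2109 ≈ 13.506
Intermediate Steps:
G(H, U) = -6*H*(1 + U) (G(H, U) = (-H*6)*(U + 1) = (-6*H)*(1 + U) = -6*H*(1 + U))
sqrt((-233/(-111) + (74 - 1*32)/133) + G(6, -6)) = sqrt((-233/(-111) + (74 - 1*32)/133) - 6*6*(1 - 6)) = sqrt((-233*(-1/111) + (74 - 32)*(1/133)) - 6*6*(-5)) = sqrt((233/111 + 42*(1/133)) + 180) = sqrt((233/111 + 6/19) + 180) = sqrt(5093/2109 + 180) = sqrt(384713/2109) = sqrt(811359717)/2109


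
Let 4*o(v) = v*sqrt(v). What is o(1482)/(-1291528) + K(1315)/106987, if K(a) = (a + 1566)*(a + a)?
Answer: 7577030/106987 - 741*sqrt(1482)/2583056 ≈ 70.811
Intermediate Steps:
K(a) = 2*a*(1566 + a) (K(a) = (1566 + a)*(2*a) = 2*a*(1566 + a))
o(v) = v**(3/2)/4 (o(v) = (v*sqrt(v))/4 = v**(3/2)/4)
o(1482)/(-1291528) + K(1315)/106987 = (1482**(3/2)/4)/(-1291528) + (2*1315*(1566 + 1315))/106987 = ((1482*sqrt(1482))/4)*(-1/1291528) + (2*1315*2881)*(1/106987) = (741*sqrt(1482)/2)*(-1/1291528) + 7577030*(1/106987) = -741*sqrt(1482)/2583056 + 7577030/106987 = 7577030/106987 - 741*sqrt(1482)/2583056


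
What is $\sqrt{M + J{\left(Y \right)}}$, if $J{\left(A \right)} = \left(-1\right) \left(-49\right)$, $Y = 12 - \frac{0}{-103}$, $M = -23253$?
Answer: $2 i \sqrt{5801} \approx 152.33 i$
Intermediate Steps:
$Y = 12$ ($Y = 12 - 0 \left(- \frac{1}{103}\right) = 12 - 0 = 12 + 0 = 12$)
$J{\left(A \right)} = 49$
$\sqrt{M + J{\left(Y \right)}} = \sqrt{-23253 + 49} = \sqrt{-23204} = 2 i \sqrt{5801}$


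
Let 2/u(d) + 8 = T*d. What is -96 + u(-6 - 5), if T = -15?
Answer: -15070/157 ≈ -95.987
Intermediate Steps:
u(d) = 2/(-8 - 15*d)
-96 + u(-6 - 5) = -96 - 2/(8 + 15*(-6 - 5)) = -96 - 2/(8 + 15*(-11)) = -96 - 2/(8 - 165) = -96 - 2/(-157) = -96 - 2*(-1/157) = -96 + 2/157 = -15070/157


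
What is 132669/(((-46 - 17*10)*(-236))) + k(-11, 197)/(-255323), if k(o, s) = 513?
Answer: 3760810711/1446149472 ≈ 2.6006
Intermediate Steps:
132669/(((-46 - 17*10)*(-236))) + k(-11, 197)/(-255323) = 132669/(((-46 - 17*10)*(-236))) + 513/(-255323) = 132669/(((-46 - 170)*(-236))) + 513*(-1/255323) = 132669/((-216*(-236))) - 513/255323 = 132669/50976 - 513/255323 = 132669*(1/50976) - 513/255323 = 14741/5664 - 513/255323 = 3760810711/1446149472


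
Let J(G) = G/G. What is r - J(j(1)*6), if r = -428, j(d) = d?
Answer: -429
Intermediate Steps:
J(G) = 1
r - J(j(1)*6) = -428 - 1*1 = -428 - 1 = -429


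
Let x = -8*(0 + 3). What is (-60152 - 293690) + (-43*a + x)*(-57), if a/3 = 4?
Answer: -323062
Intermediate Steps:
a = 12 (a = 3*4 = 12)
x = -24 (x = -8*3 = -24)
(-60152 - 293690) + (-43*a + x)*(-57) = (-60152 - 293690) + (-43*12 - 24)*(-57) = -353842 + (-516 - 24)*(-57) = -353842 - 540*(-57) = -353842 + 30780 = -323062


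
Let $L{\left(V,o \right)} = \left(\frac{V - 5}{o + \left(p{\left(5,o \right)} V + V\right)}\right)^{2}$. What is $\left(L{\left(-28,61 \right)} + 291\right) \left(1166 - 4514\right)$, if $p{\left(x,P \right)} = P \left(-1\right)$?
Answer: $- \frac{2953088869680}{3031081} \approx -9.7427 \cdot 10^{5}$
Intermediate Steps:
$p{\left(x,P \right)} = - P$
$L{\left(V,o \right)} = \frac{\left(-5 + V\right)^{2}}{\left(V + o - V o\right)^{2}}$ ($L{\left(V,o \right)} = \left(\frac{V - 5}{o + \left(- o V + V\right)}\right)^{2} = \left(\frac{-5 + V}{o - \left(- V + V o\right)}\right)^{2} = \left(\frac{-5 + V}{V + o - V o}\right)^{2} = \frac{\left(-5 + V\right)^{2}}{\left(V + o - V o\right)^{2}}$)
$\left(L{\left(-28,61 \right)} + 291\right) \left(1166 - 4514\right) = \left(\frac{\left(-5 - 28\right)^{2}}{\left(-28 + 61 - \left(-28\right) 61\right)^{2}} + 291\right) \left(1166 - 4514\right) = \left(\frac{\left(-33\right)^{2}}{\left(-28 + 61 + 1708\right)^{2}} + 291\right) \left(-3348\right) = \left(\frac{1089}{3031081} + 291\right) \left(-3348\right) = \frac{882045660}{3031081} \left(-3348\right) = - \frac{2953088869680}{3031081}$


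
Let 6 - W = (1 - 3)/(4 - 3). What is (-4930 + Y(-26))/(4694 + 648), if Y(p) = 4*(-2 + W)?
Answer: -2453/2671 ≈ -0.91838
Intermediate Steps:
W = 8 (W = 6 - (1 - 3)/(4 - 3) = 6 - (-2)/1 = 6 - (-2) = 6 - 1*(-2) = 6 + 2 = 8)
Y(p) = 24 (Y(p) = 4*(-2 + 8) = 4*6 = 24)
(-4930 + Y(-26))/(4694 + 648) = (-4930 + 24)/(4694 + 648) = -4906/5342 = -4906*1/5342 = -2453/2671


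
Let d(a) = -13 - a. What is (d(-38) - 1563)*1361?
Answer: -2093218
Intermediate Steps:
(d(-38) - 1563)*1361 = ((-13 - 1*(-38)) - 1563)*1361 = ((-13 + 38) - 1563)*1361 = (25 - 1563)*1361 = -1538*1361 = -2093218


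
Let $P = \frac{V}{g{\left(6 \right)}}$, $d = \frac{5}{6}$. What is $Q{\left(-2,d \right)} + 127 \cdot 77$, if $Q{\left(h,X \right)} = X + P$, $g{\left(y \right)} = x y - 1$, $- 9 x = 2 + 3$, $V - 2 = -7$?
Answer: $\frac{762917}{78} \approx 9781.0$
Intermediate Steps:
$V = -5$ ($V = 2 - 7 = -5$)
$x = - \frac{5}{9}$ ($x = - \frac{2 + 3}{9} = \left(- \frac{1}{9}\right) 5 = - \frac{5}{9} \approx -0.55556$)
$d = \frac{5}{6}$ ($d = 5 \cdot \frac{1}{6} = \frac{5}{6} \approx 0.83333$)
$g{\left(y \right)} = -1 - \frac{5 y}{9}$ ($g{\left(y \right)} = - \frac{5 y}{9} - 1 = -1 - \frac{5 y}{9}$)
$P = \frac{15}{13}$ ($P = - \frac{5}{-1 - \frac{10}{3}} = - \frac{5}{- \frac{13}{3}} = \left(-5\right) \left(- \frac{3}{13}\right) = \frac{15}{13} \approx 1.1538$)
$Q{\left(h,X \right)} = \frac{15}{13} + X$ ($Q{\left(h,X \right)} = X + \frac{15}{13} = \frac{15}{13} + X$)
$Q{\left(-2,d \right)} + 127 \cdot 77 = \left(\frac{15}{13} + \frac{5}{6}\right) + 127 \cdot 77 = \frac{155}{78} + 9779 = \frac{762917}{78}$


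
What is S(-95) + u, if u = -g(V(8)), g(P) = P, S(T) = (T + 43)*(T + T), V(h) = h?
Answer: 9872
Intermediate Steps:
S(T) = 2*T*(43 + T) (S(T) = (43 + T)*(2*T) = 2*T*(43 + T))
u = -8 (u = -1*8 = -8)
S(-95) + u = 2*(-95)*(43 - 95) - 8 = 2*(-95)*(-52) - 8 = 9880 - 8 = 9872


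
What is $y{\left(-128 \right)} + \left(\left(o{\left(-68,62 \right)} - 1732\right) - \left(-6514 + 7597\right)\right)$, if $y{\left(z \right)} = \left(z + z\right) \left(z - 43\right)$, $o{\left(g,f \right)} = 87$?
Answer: $41048$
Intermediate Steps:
$y{\left(z \right)} = 2 z \left(-43 + z\right)$
$y{\left(-128 \right)} + \left(\left(o{\left(-68,62 \right)} - 1732\right) - \left(-6514 + 7597\right)\right) = 2 \left(-128\right) \left(-43 - 128\right) + \left(\left(87 - 1732\right) - \left(-6514 + 7597\right)\right) = 2 \left(-128\right) \left(-171\right) + \left(\left(87 - 1732\right) - 1083\right) = 43776 - 2728 = 41048$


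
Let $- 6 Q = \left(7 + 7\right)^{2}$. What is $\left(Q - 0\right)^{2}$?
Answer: $\frac{9604}{9} \approx 1067.1$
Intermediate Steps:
$Q = - \frac{98}{3}$ ($Q = - \frac{\left(7 + 7\right)^{2}}{6} = - \frac{14^{2}}{6} = \left(- \frac{1}{6}\right) 196 = - \frac{98}{3} \approx -32.667$)
$\left(Q - 0\right)^{2} = \left(- \frac{98}{3} - 0\right)^{2} = \left(- \frac{98}{3} + 0\right)^{2} = \left(- \frac{98}{3}\right)^{2} = \frac{9604}{9}$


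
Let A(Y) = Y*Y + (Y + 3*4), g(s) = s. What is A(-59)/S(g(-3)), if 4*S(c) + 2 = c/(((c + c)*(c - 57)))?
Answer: -1648320/241 ≈ -6839.5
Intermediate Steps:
S(c) = -½ + 1/(8*(-57 + c)) (S(c) = -½ + (c/(((c + c)*(c - 57))))/4 = -½ + (c/(((2*c)*(-57 + c))))/4 = -½ + (c/((2*c*(-57 + c))))/4 = -½ + (c*(1/(2*c*(-57 + c))))/4 = -½ + (1/(2*(-57 + c)))/4 = -½ + 1/(8*(-57 + c)))
A(Y) = 12 + Y + Y² (A(Y) = Y² + (Y + 12) = Y² + (12 + Y) = 12 + Y + Y²)
A(-59)/S(g(-3)) = (12 - 59 + (-59)²)/(((229 - 4*(-3))/(8*(-57 - 3)))) = (12 - 59 + 3481)/(((⅛)*(229 + 12)/(-60))) = 3434/(((⅛)*(-1/60)*241)) = 3434/(-241/480) = 3434*(-480/241) = -1648320/241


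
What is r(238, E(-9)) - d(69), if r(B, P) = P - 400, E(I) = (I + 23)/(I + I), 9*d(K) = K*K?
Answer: -8368/9 ≈ -929.78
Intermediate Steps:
d(K) = K²/9 (d(K) = (K*K)/9 = K²/9)
E(I) = (23 + I)/(2*I) (E(I) = (23 + I)/((2*I)) = (23 + I)*(1/(2*I)) = (23 + I)/(2*I))
r(B, P) = -400 + P
r(238, E(-9)) - d(69) = (-400 + (½)*(23 - 9)/(-9)) - 69²/9 = (-400 + (½)*(-⅑)*14) - 4761/9 = (-400 - 7/9) - 1*529 = -3607/9 - 529 = -8368/9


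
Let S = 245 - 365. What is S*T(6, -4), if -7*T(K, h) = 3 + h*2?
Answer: -600/7 ≈ -85.714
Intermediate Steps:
S = -120
T(K, h) = -3/7 - 2*h/7 (T(K, h) = -(3 + h*2)/7 = -(3 + 2*h)/7 = -3/7 - 2*h/7)
S*T(6, -4) = -120*(-3/7 - 2/7*(-4)) = -120*(-3/7 + 8/7) = -120*5/7 = -600/7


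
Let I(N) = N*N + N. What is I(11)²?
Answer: 17424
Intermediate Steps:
I(N) = N + N² (I(N) = N² + N = N + N²)
I(11)² = (11*(1 + 11))² = (11*12)² = 132² = 17424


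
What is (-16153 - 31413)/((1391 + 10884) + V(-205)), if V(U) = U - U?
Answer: -47566/12275 ≈ -3.8750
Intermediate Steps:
V(U) = 0
(-16153 - 31413)/((1391 + 10884) + V(-205)) = (-16153 - 31413)/((1391 + 10884) + 0) = -47566/(12275 + 0) = -47566/12275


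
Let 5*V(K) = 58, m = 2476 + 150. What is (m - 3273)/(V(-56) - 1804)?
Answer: 3235/8962 ≈ 0.36097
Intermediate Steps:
m = 2626
V(K) = 58/5 (V(K) = (⅕)*58 = 58/5)
(m - 3273)/(V(-56) - 1804) = (2626 - 3273)/(58/5 - 1804) = -647/(-8962/5) = -647*(-5/8962) = 3235/8962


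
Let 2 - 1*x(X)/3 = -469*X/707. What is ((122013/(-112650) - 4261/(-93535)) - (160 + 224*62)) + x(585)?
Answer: -913717325298437/70947232850 ≈ -12879.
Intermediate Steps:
x(X) = 6 + 201*X/101 (x(X) = 6 - (-1407)/(707/X) = 6 - (-1407)*X/707 = 6 - (-201)*X/101 = 6 + 201*X/101)
((122013/(-112650) - 4261/(-93535)) - (160 + 224*62)) + x(585) = ((122013/(-112650) - 4261/(-93535)) - (160 + 224*62)) + (6 + (201/101)*585) = ((122013*(-1/112650) - 4261*(-1/93535)) - (160 + 13888)) + (6 + 117585/101) = ((-40671/37550 + 4261/93535) - 1*14048) + 118191/101 = (-728832287/702447850 - 14048) + 118191/101 = -9868716229087/702447850 + 118191/101 = -913717325298437/70947232850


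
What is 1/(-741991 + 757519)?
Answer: 1/15528 ≈ 6.4400e-5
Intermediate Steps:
1/(-741991 + 757519) = 1/15528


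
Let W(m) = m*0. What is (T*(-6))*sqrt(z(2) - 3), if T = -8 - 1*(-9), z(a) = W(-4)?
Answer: -6*I*sqrt(3) ≈ -10.392*I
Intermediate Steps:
W(m) = 0
z(a) = 0
T = 1 (T = -8 + 9 = 1)
(T*(-6))*sqrt(z(2) - 3) = (1*(-6))*sqrt(0 - 3) = -6*I*sqrt(3)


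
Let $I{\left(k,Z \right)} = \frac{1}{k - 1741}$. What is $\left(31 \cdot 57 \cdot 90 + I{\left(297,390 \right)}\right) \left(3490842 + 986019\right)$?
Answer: $\frac{1028063311297659}{1444} \approx 7.1195 \cdot 10^{11}$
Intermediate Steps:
$I{\left(k,Z \right)} = \frac{1}{-1741 + k}$
$\left(31 \cdot 57 \cdot 90 + I{\left(297,390 \right)}\right) \left(3490842 + 986019\right) = \left(31 \cdot 57 \cdot 90 + \frac{1}{-1741 + 297}\right) \left(3490842 + 986019\right) = \left(1767 \cdot 90 + \frac{1}{-1444}\right) 4476861 = \left(159030 - \frac{1}{1444}\right) 4476861 = \frac{229639319}{1444} \cdot 4476861 = \frac{1028063311297659}{1444}$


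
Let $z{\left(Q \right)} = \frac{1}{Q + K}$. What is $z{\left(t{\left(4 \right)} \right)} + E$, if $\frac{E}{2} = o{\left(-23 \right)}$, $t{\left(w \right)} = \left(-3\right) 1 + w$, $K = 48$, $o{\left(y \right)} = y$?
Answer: $- \frac{2253}{49} \approx -45.98$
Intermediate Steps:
$t{\left(w \right)} = -3 + w$
$E = -46$ ($E = 2 \left(-23\right) = -46$)
$z{\left(Q \right)} = \frac{1}{48 + Q}$ ($z{\left(Q \right)} = \frac{1}{Q + 48} = \frac{1}{48 + Q}$)
$z{\left(t{\left(4 \right)} \right)} + E = \frac{1}{48 + \left(-3 + 4\right)} - 46 = \frac{1}{48 + 1} - 46 = \frac{1}{49} - 46 = - \frac{2253}{49}$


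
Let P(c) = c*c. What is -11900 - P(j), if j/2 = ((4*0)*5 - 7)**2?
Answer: -21504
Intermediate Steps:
j = 98 (j = 2*((4*0)*5 - 7)**2 = 2*(0*5 - 7)**2 = 2*(0 - 7)**2 = 2*(-7)**2 = 2*49 = 98)
P(c) = c**2
-11900 - P(j) = -11900 - 1*98**2 = -11900 - 1*9604 = -11900 - 9604 = -21504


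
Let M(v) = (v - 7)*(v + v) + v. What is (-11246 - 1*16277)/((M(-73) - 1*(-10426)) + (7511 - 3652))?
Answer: -27523/25892 ≈ -1.0630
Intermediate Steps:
M(v) = v + 2*v*(-7 + v) (M(v) = (-7 + v)*(2*v) + v = 2*v*(-7 + v) + v = v + 2*v*(-7 + v))
(-11246 - 1*16277)/((M(-73) - 1*(-10426)) + (7511 - 3652)) = (-11246 - 1*16277)/((-73*(-13 + 2*(-73)) - 1*(-10426)) + (7511 - 3652)) = (-11246 - 16277)/((-73*(-13 - 146) + 10426) + 3859) = -27523/((-73*(-159) + 10426) + 3859) = -27523/((11607 + 10426) + 3859) = -27523/(22033 + 3859) = -27523/25892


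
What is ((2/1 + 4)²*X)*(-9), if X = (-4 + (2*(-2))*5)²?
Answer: -186624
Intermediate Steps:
X = 576 (X = (-4 - 4*5)² = (-4 - 20)² = (-24)² = 576)
((2/1 + 4)²*X)*(-9) = ((2/1 + 4)²*576)*(-9) = ((2*1 + 4)²*576)*(-9) = ((2 + 4)²*576)*(-9) = (6²*576)*(-9) = (36*576)*(-9) = 20736*(-9) = -186624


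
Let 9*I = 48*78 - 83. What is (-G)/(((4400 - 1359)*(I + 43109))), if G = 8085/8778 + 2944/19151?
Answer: -7039413/866723820785636 ≈ -8.1219e-9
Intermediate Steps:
I = 3661/9 (I = (48*78 - 83)/9 = (3744 - 83)/9 = (⅑)*3661 = 3661/9 ≈ 406.78)
G = 782157/727738 (G = 8085*(1/8778) + 2944*(1/19151) = 35/38 + 2944/19151 = 782157/727738 ≈ 1.0748)
(-G)/(((4400 - 1359)*(I + 43109))) = (-1*782157/727738)/(((4400 - 1359)*(3661/9 + 43109))) = -782157/(727738*(3041*(391642/9))) = -782157/(727738*1190983322/9) = -782157/727738*9/1190983322 = -7039413/866723820785636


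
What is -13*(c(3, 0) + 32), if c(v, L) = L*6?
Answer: -416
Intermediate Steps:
c(v, L) = 6*L
-13*(c(3, 0) + 32) = -13*(6*0 + 32) = -13*(0 + 32) = -13*32 = -416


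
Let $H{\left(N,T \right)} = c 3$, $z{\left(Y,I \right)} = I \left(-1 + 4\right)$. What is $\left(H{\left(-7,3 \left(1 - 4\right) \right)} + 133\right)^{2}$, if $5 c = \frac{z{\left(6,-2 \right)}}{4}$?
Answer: $\frac{1745041}{100} \approx 17450.0$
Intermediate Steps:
$z{\left(Y,I \right)} = 3 I$ ($z{\left(Y,I \right)} = I 3 = 3 I$)
$c = - \frac{3}{10}$ ($c = \frac{3 \left(-2\right) \frac{1}{4}}{5} = \frac{\left(-6\right) \frac{1}{4}}{5} = \frac{1}{5} \left(- \frac{3}{2}\right) = - \frac{3}{10} \approx -0.3$)
$H{\left(N,T \right)} = - \frac{9}{10}$ ($H{\left(N,T \right)} = \left(- \frac{3}{10}\right) 3 = - \frac{9}{10}$)
$\left(H{\left(-7,3 \left(1 - 4\right) \right)} + 133\right)^{2} = \left(- \frac{9}{10} + 133\right)^{2} = \left(\frac{1321}{10}\right)^{2} = \frac{1745041}{100}$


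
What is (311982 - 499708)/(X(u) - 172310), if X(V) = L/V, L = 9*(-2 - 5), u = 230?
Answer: 43176980/39631363 ≈ 1.0895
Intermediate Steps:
L = -63 (L = 9*(-7) = -63)
X(V) = -63/V
(311982 - 499708)/(X(u) - 172310) = (311982 - 499708)/(-63/230 - 172310) = -187726/(-63*1/230 - 172310) = -187726/(-63/230 - 172310) = -187726/(-39631363/230) = -187726*(-230/39631363) = 43176980/39631363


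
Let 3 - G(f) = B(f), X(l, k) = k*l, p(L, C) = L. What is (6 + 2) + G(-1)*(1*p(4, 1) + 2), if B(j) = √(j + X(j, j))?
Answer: 26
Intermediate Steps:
B(j) = √(j + j²) (B(j) = √(j + j*j) = √(j + j²))
G(f) = 3 - √(f*(1 + f))
(6 + 2) + G(-1)*(1*p(4, 1) + 2) = (6 + 2) + (3 - √(-(1 - 1)))*(1*4 + 2) = 8 + (3 - √(-1*0))*(4 + 2) = 8 + (3 - √0)*6 = 8 + (3 - 1*0)*6 = 8 + (3 + 0)*6 = 8 + 3*6 = 8 + 18 = 26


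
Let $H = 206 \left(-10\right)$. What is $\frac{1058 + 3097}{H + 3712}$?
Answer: $\frac{4155}{1652} \approx 2.5151$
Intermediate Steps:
$H = -2060$
$\frac{1058 + 3097}{H + 3712} = \frac{1058 + 3097}{-2060 + 3712} = \frac{4155}{1652}$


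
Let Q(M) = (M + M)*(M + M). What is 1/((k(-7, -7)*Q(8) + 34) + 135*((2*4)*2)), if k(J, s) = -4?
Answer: 1/1170 ≈ 0.00085470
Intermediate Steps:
Q(M) = 4*M² (Q(M) = (2*M)*(2*M) = 4*M²)
1/((k(-7, -7)*Q(8) + 34) + 135*((2*4)*2)) = 1/((-16*8² + 34) + 135*((2*4)*2)) = 1/((-16*64 + 34) + 135*(8*2)) = 1/((-4*256 + 34) + 135*16) = 1/((-1024 + 34) + 2160) = 1/(-990 + 2160) = 1/1170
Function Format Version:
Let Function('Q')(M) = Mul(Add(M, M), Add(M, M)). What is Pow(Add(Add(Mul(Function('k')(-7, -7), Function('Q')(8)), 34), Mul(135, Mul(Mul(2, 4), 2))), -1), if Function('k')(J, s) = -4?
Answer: Rational(1, 1170) ≈ 0.00085470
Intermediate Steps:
Function('Q')(M) = Mul(4, Pow(M, 2)) (Function('Q')(M) = Mul(Mul(2, M), Mul(2, M)) = Mul(4, Pow(M, 2)))
Pow(Add(Add(Mul(Function('k')(-7, -7), Function('Q')(8)), 34), Mul(135, Mul(Mul(2, 4), 2))), -1) = Pow(Add(Add(Mul(-4, Mul(4, Pow(8, 2))), 34), Mul(135, Mul(Mul(2, 4), 2))), -1) = Pow(Add(Add(Mul(-4, Mul(4, 64)), 34), Mul(135, Mul(8, 2))), -1) = Pow(Add(Add(Mul(-4, 256), 34), Mul(135, 16)), -1) = Pow(Add(Add(-1024, 34), 2160), -1) = Pow(Add(-990, 2160), -1) = Pow(1170, -1) = Rational(1, 1170)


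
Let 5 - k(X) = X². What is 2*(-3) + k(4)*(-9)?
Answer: 93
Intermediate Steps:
k(X) = 5 - X²
2*(-3) + k(4)*(-9) = 2*(-3) + (5 - 1*4²)*(-9) = -6 + (5 - 1*16)*(-9) = -6 + (5 - 16)*(-9) = -6 - 11*(-9) = -6 + 99 = 93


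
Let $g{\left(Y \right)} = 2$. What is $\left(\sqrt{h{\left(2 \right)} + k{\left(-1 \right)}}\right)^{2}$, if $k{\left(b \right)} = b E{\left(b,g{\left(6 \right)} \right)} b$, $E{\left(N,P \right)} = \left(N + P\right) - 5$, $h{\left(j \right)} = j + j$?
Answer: $0$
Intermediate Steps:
$h{\left(j \right)} = 2 j$
$E{\left(N,P \right)} = -5 + N + P$
$k{\left(b \right)} = b^{2} \left(-3 + b\right)$ ($k{\left(b \right)} = b \left(-5 + b + 2\right) b = b \left(-3 + b\right) b = b^{2} \left(-3 + b\right)$)
$\left(\sqrt{h{\left(2 \right)} + k{\left(-1 \right)}}\right)^{2} = \left(\sqrt{2 \cdot 2 + \left(-1\right)^{2} \left(-3 - 1\right)}\right)^{2} = \left(\sqrt{4 + 1 \left(-4\right)}\right)^{2} = \left(\sqrt{4 - 4}\right)^{2} = \left(\sqrt{0}\right)^{2} = 0^{2} = 0$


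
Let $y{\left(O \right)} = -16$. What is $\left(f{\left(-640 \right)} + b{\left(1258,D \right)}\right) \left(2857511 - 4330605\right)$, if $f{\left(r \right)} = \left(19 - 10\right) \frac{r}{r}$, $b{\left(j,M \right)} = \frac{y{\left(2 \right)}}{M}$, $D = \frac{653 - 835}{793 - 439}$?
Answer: $- \frac{768323742}{13} \approx -5.9102 \cdot 10^{7}$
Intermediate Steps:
$D = - \frac{91}{177}$ ($D = - \frac{182}{354} = \left(-182\right) \frac{1}{354} = - \frac{91}{177} \approx -0.51412$)
$b{\left(j,M \right)} = - \frac{16}{M}$
$f{\left(r \right)} = 9$ ($f{\left(r \right)} = 9 \cdot 1 = 9$)
$\left(f{\left(-640 \right)} + b{\left(1258,D \right)}\right) \left(2857511 - 4330605\right) = \left(9 - \frac{16}{- \frac{91}{177}}\right) \left(2857511 - 4330605\right) = \left(9 - - \frac{2832}{91}\right) \left(-1473094\right) = \left(9 + \frac{2832}{91}\right) \left(-1473094\right) = \frac{3651}{91} \left(-1473094\right) = - \frac{768323742}{13}$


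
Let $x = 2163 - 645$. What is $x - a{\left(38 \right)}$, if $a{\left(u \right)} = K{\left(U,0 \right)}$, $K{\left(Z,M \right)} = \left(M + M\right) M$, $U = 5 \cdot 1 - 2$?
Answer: $1518$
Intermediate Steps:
$U = 3$ ($U = 5 - 2 = 3$)
$K{\left(Z,M \right)} = 2 M^{2}$ ($K{\left(Z,M \right)} = 2 M M = 2 M^{2}$)
$a{\left(u \right)} = 0$ ($a{\left(u \right)} = 2 \cdot 0^{2} = 2 \cdot 0 = 0$)
$x = 1518$
$x - a{\left(38 \right)} = 1518 - 0 = 1518 + 0 = 1518$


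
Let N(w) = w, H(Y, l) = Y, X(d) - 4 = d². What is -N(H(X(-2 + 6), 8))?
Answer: -20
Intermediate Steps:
X(d) = 4 + d²
-N(H(X(-2 + 6), 8)) = -(4 + (-2 + 6)²) = -(4 + 4²) = -(4 + 16) = -1*20 = -20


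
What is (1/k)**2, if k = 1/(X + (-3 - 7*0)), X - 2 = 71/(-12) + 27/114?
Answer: 2319529/51984 ≈ 44.620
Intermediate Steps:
X = -839/228 (X = 2 + (71/(-12) + 27/114) = 2 + (71*(-1/12) + 27*(1/114)) = 2 + (-71/12 + 9/38) = 2 - 1295/228 = -839/228 ≈ -3.6798)
k = -228/1523 (k = 1/(-839/228 + (-3 - 7*0)) = 1/(-839/228 + (-3 + 0)) = 1/(-839/228 - 3) = 1/(-1523/228) = -228/1523 ≈ -0.14970)
(1/k)**2 = (1/(-228/1523))**2 = (-1523/228)**2 = 2319529/51984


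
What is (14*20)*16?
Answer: 4480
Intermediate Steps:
(14*20)*16 = 280*16 = 4480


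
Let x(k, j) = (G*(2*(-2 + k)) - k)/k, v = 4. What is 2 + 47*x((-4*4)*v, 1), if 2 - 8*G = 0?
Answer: -1329/64 ≈ -20.766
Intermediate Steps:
G = ¼ (G = ¼ - ⅛*0 = ¼ + 0 = ¼ ≈ 0.25000)
x(k, j) = (-1 - k/2)/k (x(k, j) = ((2*(-2 + k))/4 - k)/k = ((-4 + 2*k)/4 - k)/k = ((-1 + k/2) - k)/k = (-1 - k/2)/k)
2 + 47*x((-4*4)*v, 1) = 2 + 47*((-2 - (-4*4)*4)/(2*((-4*4*4)))) = 2 + 47*((-2 - (-16)*4)/(2*((-16*4)))) = 2 + 47*((½)*(-2 - 1*(-64))/(-64)) = 2 + 47*((½)*(-1/64)*(-2 + 64)) = 2 + 47*((½)*(-1/64)*62) = 2 + 47*(-31/64) = 2 - 1457/64 = -1329/64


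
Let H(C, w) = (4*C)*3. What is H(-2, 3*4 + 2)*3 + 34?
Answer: -38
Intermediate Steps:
H(C, w) = 12*C
H(-2, 3*4 + 2)*3 + 34 = (12*(-2))*3 + 34 = -24*3 + 34 = -72 + 34 = -38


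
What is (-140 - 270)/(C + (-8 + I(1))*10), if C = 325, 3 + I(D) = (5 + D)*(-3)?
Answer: -82/7 ≈ -11.714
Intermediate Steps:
I(D) = -18 - 3*D (I(D) = -3 + (5 + D)*(-3) = -3 + (-15 - 3*D) = -18 - 3*D)
(-140 - 270)/(C + (-8 + I(1))*10) = (-140 - 270)/(325 + (-8 + (-18 - 3*1))*10) = -410/(325 + (-8 + (-18 - 3))*10) = -410/(325 + (-8 - 21)*10) = -410/(325 - 29*10) = -410/(325 - 290) = -410/35 = -410*1/35 = -82/7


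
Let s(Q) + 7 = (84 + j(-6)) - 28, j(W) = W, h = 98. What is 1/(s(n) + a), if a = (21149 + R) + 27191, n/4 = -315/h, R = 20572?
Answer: 1/68955 ≈ 1.4502e-5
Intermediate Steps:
n = -90/7 (n = 4*(-315/98) = 4*(-315*1/98) = 4*(-45/14) = -90/7 ≈ -12.857)
a = 68912 (a = (21149 + 20572) + 27191 = 41721 + 27191 = 68912)
s(Q) = 43 (s(Q) = -7 + ((84 - 6) - 28) = -7 + (78 - 28) = -7 + 50 = 43)
1/(s(n) + a) = 1/(43 + 68912) = 1/68955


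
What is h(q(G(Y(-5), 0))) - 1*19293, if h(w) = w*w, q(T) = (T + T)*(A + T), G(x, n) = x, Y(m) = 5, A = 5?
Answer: -9293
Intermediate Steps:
q(T) = 2*T*(5 + T) (q(T) = (T + T)*(5 + T) = (2*T)*(5 + T) = 2*T*(5 + T))
h(w) = w²
h(q(G(Y(-5), 0))) - 1*19293 = (2*5*(5 + 5))² - 1*19293 = (2*5*10)² - 19293 = 100² - 19293 = 10000 - 19293 = -9293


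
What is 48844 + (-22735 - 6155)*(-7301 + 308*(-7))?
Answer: 273261574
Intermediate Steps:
48844 + (-22735 - 6155)*(-7301 + 308*(-7)) = 48844 - 28890*(-7301 - 2156) = 48844 - 28890*(-9457) = 48844 + 273212730 = 273261574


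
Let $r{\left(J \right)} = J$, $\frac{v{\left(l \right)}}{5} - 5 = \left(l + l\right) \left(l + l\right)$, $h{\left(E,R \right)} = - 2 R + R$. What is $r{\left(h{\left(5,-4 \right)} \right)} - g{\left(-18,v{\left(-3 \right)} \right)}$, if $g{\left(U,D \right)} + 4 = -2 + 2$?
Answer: $8$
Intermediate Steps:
$h{\left(E,R \right)} = - R$
$v{\left(l \right)} = 25 + 20 l^{2}$ ($v{\left(l \right)} = 25 + 5 \left(l + l\right) \left(l + l\right) = 25 + 5 \cdot 2 l 2 l = 25 + 5 \cdot 4 l^{2} = 25 + 20 l^{2}$)
$g{\left(U,D \right)} = -4$ ($g{\left(U,D \right)} = -4 + \left(-2 + 2\right) = -4 + 0 = -4$)
$r{\left(h{\left(5,-4 \right)} \right)} - g{\left(-18,v{\left(-3 \right)} \right)} = \left(-1\right) \left(-4\right) - -4 = 4 + 4 = 8$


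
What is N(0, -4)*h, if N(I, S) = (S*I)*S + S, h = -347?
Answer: 1388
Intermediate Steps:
N(I, S) = S + I*S² (N(I, S) = (I*S)*S + S = I*S² + S = S + I*S²)
N(0, -4)*h = -4*(1 + 0*(-4))*(-347) = -4*(1 + 0)*(-347) = -4*1*(-347) = -4*(-347) = 1388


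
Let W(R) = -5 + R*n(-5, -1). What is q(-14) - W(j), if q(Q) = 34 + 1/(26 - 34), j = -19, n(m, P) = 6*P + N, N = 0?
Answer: -601/8 ≈ -75.125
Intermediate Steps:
n(m, P) = 6*P (n(m, P) = 6*P + 0 = 6*P)
W(R) = -5 - 6*R (W(R) = -5 + R*(6*(-1)) = -5 + R*(-6) = -5 - 6*R)
q(Q) = 271/8 (q(Q) = 34 + 1/(-8) = 34 - ⅛ = 271/8)
q(-14) - W(j) = 271/8 - (-5 - 6*(-19)) = 271/8 - (-5 + 114) = 271/8 - 1*109 = 271/8 - 109 = -601/8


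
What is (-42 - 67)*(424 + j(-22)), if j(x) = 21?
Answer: -48505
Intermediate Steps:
(-42 - 67)*(424 + j(-22)) = (-42 - 67)*(424 + 21) = -109*445 = -48505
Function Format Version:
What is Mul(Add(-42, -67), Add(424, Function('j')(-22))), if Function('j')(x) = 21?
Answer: -48505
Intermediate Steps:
Mul(Add(-42, -67), Add(424, Function('j')(-22))) = Mul(Add(-42, -67), Add(424, 21)) = Mul(-109, 445) = -48505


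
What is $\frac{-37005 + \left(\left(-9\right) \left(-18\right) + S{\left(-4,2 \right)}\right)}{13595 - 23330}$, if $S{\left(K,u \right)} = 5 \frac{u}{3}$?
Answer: $\frac{110519}{29205} \approx 3.7842$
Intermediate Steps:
$S{\left(K,u \right)} = \frac{5 u}{3}$ ($S{\left(K,u \right)} = 5 u \frac{1}{3} = 5 \frac{u}{3} = \frac{5 u}{3}$)
$\frac{-37005 + \left(\left(-9\right) \left(-18\right) + S{\left(-4,2 \right)}\right)}{13595 - 23330} = \frac{-37005 + \left(\left(-9\right) \left(-18\right) + \frac{5}{3} \cdot 2\right)}{13595 - 23330} = \frac{-37005 + \left(162 + \frac{10}{3}\right)}{-9735} = \left(-37005 + \frac{496}{3}\right) \left(- \frac{1}{9735}\right) = \left(- \frac{110519}{3}\right) \left(- \frac{1}{9735}\right) = \frac{110519}{29205}$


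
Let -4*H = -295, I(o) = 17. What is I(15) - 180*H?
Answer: -13258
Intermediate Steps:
H = 295/4 (H = -¼*(-295) = 295/4 ≈ 73.750)
I(15) - 180*H = 17 - 180*295/4 = 17 - 13275 = -13258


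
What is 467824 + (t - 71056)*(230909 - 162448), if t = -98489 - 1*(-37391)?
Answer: -9046927170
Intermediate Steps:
t = -61098 (t = -98489 + 37391 = -61098)
467824 + (t - 71056)*(230909 - 162448) = 467824 + (-61098 - 71056)*(230909 - 162448) = 467824 - 132154*68461 = 467824 - 9047394994 = -9046927170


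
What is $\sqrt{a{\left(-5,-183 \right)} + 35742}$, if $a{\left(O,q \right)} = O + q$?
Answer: $\sqrt{35554} \approx 188.56$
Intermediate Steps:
$\sqrt{a{\left(-5,-183 \right)} + 35742} = \sqrt{\left(-5 - 183\right) + 35742} = \sqrt{-188 + 35742} = \sqrt{35554}$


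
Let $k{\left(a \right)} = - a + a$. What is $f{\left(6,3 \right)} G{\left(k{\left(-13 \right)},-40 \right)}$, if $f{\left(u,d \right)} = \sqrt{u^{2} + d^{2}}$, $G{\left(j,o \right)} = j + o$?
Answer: $- 120 \sqrt{5} \approx -268.33$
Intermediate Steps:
$k{\left(a \right)} = 0$
$f{\left(u,d \right)} = \sqrt{d^{2} + u^{2}}$
$f{\left(6,3 \right)} G{\left(k{\left(-13 \right)},-40 \right)} = \sqrt{3^{2} + 6^{2}} \left(0 - 40\right) = \sqrt{9 + 36} \left(-40\right) = \sqrt{45} \left(-40\right) = 3 \sqrt{5} \left(-40\right) = - 120 \sqrt{5}$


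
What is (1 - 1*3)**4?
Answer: 16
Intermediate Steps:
(1 - 1*3)**4 = (1 - 3)**4 = (-2)**4 = 16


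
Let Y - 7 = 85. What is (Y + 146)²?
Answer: 56644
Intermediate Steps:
Y = 92 (Y = 7 + 85 = 92)
(Y + 146)² = (92 + 146)² = 238² = 56644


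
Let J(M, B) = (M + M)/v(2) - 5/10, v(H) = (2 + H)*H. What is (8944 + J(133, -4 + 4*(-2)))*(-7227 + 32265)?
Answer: 449519733/2 ≈ 2.2476e+8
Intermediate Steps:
v(H) = H*(2 + H)
J(M, B) = -1/2 + M/4 (J(M, B) = (M + M)/((2*(2 + 2))) - 5/10 = (2*M)/((2*4)) - 5*1/10 = (2*M)/8 - 1/2 = (2*M)*(1/8) - 1/2 = M/4 - 1/2 = -1/2 + M/4)
(8944 + J(133, -4 + 4*(-2)))*(-7227 + 32265) = (8944 + (-1/2 + (1/4)*133))*(-7227 + 32265) = (8944 + (-1/2 + 133/4))*25038 = (8944 + 131/4)*25038 = (35907/4)*25038 = 449519733/2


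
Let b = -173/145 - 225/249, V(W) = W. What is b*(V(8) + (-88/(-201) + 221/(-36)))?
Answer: -13992253/2902842 ≈ -4.8202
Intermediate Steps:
b = -25234/12035 (b = -173*1/145 - 225*1/249 = -173/145 - 75/83 = -25234/12035 ≈ -2.0967)
b*(V(8) + (-88/(-201) + 221/(-36))) = -25234*(8 + (-88/(-201) + 221/(-36)))/12035 = -25234*(8 + (-88*(-1/201) + 221*(-1/36)))/12035 = -25234*(8 + (88/201 - 221/36))/12035 = -25234*(8 - 13751/2412)/12035 = -25234/12035*5545/2412 = -13992253/2902842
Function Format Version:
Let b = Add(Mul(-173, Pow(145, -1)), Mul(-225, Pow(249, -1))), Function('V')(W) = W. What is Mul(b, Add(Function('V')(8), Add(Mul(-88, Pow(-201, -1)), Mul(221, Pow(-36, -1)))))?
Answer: Rational(-13992253, 2902842) ≈ -4.8202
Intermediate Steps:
b = Rational(-25234, 12035) (b = Add(Mul(-173, Rational(1, 145)), Mul(-225, Rational(1, 249))) = Add(Rational(-173, 145), Rational(-75, 83)) = Rational(-25234, 12035) ≈ -2.0967)
Mul(b, Add(Function('V')(8), Add(Mul(-88, Pow(-201, -1)), Mul(221, Pow(-36, -1))))) = Mul(Rational(-25234, 12035), Add(8, Add(Mul(-88, Pow(-201, -1)), Mul(221, Pow(-36, -1))))) = Mul(Rational(-25234, 12035), Add(8, Add(Mul(-88, Rational(-1, 201)), Mul(221, Rational(-1, 36))))) = Mul(Rational(-25234, 12035), Add(8, Add(Rational(88, 201), Rational(-221, 36)))) = Mul(Rational(-25234, 12035), Add(8, Rational(-13751, 2412))) = Mul(Rational(-25234, 12035), Rational(5545, 2412)) = Rational(-13992253, 2902842)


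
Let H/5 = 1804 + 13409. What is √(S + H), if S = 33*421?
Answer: √89958 ≈ 299.93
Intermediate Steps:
S = 13893
H = 76065 (H = 5*(1804 + 13409) = 5*15213 = 76065)
√(S + H) = √(13893 + 76065) = √89958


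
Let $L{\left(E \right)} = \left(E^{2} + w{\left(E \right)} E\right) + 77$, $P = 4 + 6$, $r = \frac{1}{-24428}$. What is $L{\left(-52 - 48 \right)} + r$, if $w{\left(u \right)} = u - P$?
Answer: $\frac{514868955}{24428} \approx 21077.0$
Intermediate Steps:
$r = - \frac{1}{24428} \approx -4.0937 \cdot 10^{-5}$
$P = 10$
$w{\left(u \right)} = -10 + u$ ($w{\left(u \right)} = u - 10 = -10 + u$)
$L{\left(E \right)} = 77 + E^{2} + E \left(-10 + E\right)$ ($L{\left(E \right)} = \left(E^{2} + \left(-10 + E\right) E\right) + 77 = \left(E^{2} + E \left(-10 + E\right)\right) + 77 = 77 + E^{2} + E \left(-10 + E\right)$)
$L{\left(-52 - 48 \right)} + r = \left(77 + \left(-52 - 48\right)^{2} + \left(-52 - 48\right) \left(-10 - 100\right)\right) - \frac{1}{24428} = \left(77 + \left(-100\right)^{2} - 100 \left(-10 - 100\right)\right) - \frac{1}{24428} = \left(77 + 10000 - -11000\right) - \frac{1}{24428} = \left(77 + 10000 + 11000\right) - \frac{1}{24428} = 21077 - \frac{1}{24428} = \frac{514868955}{24428}$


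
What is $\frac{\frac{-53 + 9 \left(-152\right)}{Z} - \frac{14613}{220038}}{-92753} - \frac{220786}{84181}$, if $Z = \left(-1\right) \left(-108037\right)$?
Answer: $- \frac{162273762124434106483}{61871549995044047986} \approx -2.6228$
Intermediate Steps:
$Z = 108037$
$\frac{\frac{-53 + 9 \left(-152\right)}{Z} - \frac{14613}{220038}}{-92753} - \frac{220786}{84181} = \frac{\frac{-53 + 9 \left(-152\right)}{108037} - \frac{14613}{220038}}{-92753} - \frac{220786}{84181} = \left(\left(-53 - 1368\right) \frac{1}{108037} - \frac{4871}{73346}\right) \left(- \frac{1}{92753}\right) - \frac{220786}{84181} = \left(\left(-1421\right) \frac{1}{108037} - \frac{4871}{73346}\right) \left(- \frac{1}{92753}\right) - \frac{220786}{84181} = \left(- \frac{1421}{108037} - \frac{4871}{73346}\right) \left(- \frac{1}{92753}\right) - \frac{220786}{84181} = \left(- \frac{630472893}{7924081802}\right) \left(- \frac{1}{92753}\right) - \frac{220786}{84181} = \frac{630472893}{734982359380906} - \frac{220786}{84181} = - \frac{162273762124434106483}{61871549995044047986}$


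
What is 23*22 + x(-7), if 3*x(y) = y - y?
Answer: 506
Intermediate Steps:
x(y) = 0 (x(y) = (y - y)/3 = (⅓)*0 = 0)
23*22 + x(-7) = 23*22 + 0 = 506 + 0 = 506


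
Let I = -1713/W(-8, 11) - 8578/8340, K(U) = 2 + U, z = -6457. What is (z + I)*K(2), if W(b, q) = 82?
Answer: -2215401488/85485 ≈ -25916.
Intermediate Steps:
I = -1873727/85485 (I = -1713/82 - 8578/8340 = -1713*1/82 - 8578*1/8340 = -1713/82 - 4289/4170 = -1873727/85485 ≈ -21.919)
(z + I)*K(2) = (-6457 - 1873727/85485)*(2 + 2) = -553850372/85485*4 = -2215401488/85485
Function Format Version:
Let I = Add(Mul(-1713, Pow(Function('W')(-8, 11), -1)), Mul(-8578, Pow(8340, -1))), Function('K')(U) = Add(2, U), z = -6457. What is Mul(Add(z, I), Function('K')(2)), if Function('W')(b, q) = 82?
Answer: Rational(-2215401488, 85485) ≈ -25916.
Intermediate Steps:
I = Rational(-1873727, 85485) (I = Add(Mul(-1713, Pow(82, -1)), Mul(-8578, Pow(8340, -1))) = Add(Mul(-1713, Rational(1, 82)), Mul(-8578, Rational(1, 8340))) = Add(Rational(-1713, 82), Rational(-4289, 4170)) = Rational(-1873727, 85485) ≈ -21.919)
Mul(Add(z, I), Function('K')(2)) = Mul(Add(-6457, Rational(-1873727, 85485)), Add(2, 2)) = Mul(Rational(-553850372, 85485), 4) = Rational(-2215401488, 85485)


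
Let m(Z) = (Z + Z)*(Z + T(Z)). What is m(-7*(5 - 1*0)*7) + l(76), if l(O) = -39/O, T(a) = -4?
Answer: 9272721/76 ≈ 1.2201e+5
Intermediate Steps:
m(Z) = 2*Z*(-4 + Z) (m(Z) = (Z + Z)*(Z - 4) = (2*Z)*(-4 + Z) = 2*Z*(-4 + Z))
m(-7*(5 - 1*0)*7) + l(76) = 2*(-7*(5 - 1*0)*7)*(-4 - 7*(5 - 1*0)*7) - 39/76 = 2*(-7*(5 + 0)*7)*(-4 - 7*(5 + 0)*7) - 39*1/76 = 2*(-7*5*7)*(-4 - 7*5*7) - 39/76 = 2*(-35*7)*(-4 - 35*7) - 39/76 = 2*(-245)*(-4 - 245) - 39/76 = 2*(-245)*(-249) - 39/76 = 122010 - 39/76 = 9272721/76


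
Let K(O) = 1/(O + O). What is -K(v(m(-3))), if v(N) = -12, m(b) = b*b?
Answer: 1/24 ≈ 0.041667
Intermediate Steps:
m(b) = b²
K(O) = 1/(2*O)
-K(v(m(-3))) = -1/(2*(-12)) = -(-1)/(2*12) = -1*(-1/24) = 1/24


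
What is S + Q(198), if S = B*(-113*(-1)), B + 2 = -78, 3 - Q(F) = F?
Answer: -9235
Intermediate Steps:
Q(F) = 3 - F
B = -80 (B = -2 - 78 = -80)
S = -9040 (S = -(-9040)*(-1) = -80*113 = -9040)
S + Q(198) = -9040 + (3 - 1*198) = -9040 + (3 - 198) = -9040 - 195 = -9235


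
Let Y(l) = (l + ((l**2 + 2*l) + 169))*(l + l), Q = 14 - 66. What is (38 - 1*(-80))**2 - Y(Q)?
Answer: 296492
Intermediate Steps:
Q = -52
Y(l) = 2*l*(169 + l**2 + 3*l) (Y(l) = (l + (169 + l**2 + 2*l))*(2*l) = (169 + l**2 + 3*l)*(2*l) = 2*l*(169 + l**2 + 3*l))
(38 - 1*(-80))**2 - Y(Q) = (38 - 1*(-80))**2 - 2*(-52)*(169 + (-52)**2 + 3*(-52)) = (38 + 80)**2 - 2*(-52)*(169 + 2704 - 156) = 118**2 - 2*(-52)*2717 = 13924 - 1*(-282568) = 13924 + 282568 = 296492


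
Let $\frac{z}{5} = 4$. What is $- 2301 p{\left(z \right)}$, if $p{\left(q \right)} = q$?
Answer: $-46020$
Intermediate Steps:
$z = 20$ ($z = 5 \cdot 4 = 20$)
$- 2301 p{\left(z \right)} = \left(-2301\right) 20 = -46020$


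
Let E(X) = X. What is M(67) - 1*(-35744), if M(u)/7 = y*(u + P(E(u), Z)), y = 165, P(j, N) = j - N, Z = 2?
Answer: 188204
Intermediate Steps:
M(u) = -2310 + 2310*u (M(u) = 7*(165*(u + (u - 1*2))) = 7*(165*(u + (u - 2))) = 7*(165*(u + (-2 + u))) = 7*(165*(-2 + 2*u)) = 7*(-330 + 330*u) = -2310 + 2310*u)
M(67) - 1*(-35744) = (-2310 + 2310*67) - 1*(-35744) = (-2310 + 154770) + 35744 = 152460 + 35744 = 188204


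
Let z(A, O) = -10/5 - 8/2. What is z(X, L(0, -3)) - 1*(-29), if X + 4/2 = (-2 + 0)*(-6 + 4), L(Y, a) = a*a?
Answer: 23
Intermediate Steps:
L(Y, a) = a²
X = 2 (X = -2 + (-2 + 0)*(-6 + 4) = -2 - 2*(-2) = -2 + 4 = 2)
z(A, O) = -6 (z(A, O) = -10*⅕ - 8*½ = -2 - 4 = -6)
z(X, L(0, -3)) - 1*(-29) = -6 - 1*(-29) = -6 + 29 = 23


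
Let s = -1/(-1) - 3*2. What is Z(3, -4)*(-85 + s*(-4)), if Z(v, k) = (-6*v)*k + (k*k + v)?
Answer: -5915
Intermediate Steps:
s = -5 (s = -1*(-1) - 6 = 1 - 6 = -5)
Z(v, k) = v + k**2 - 6*k*v (Z(v, k) = -6*k*v + (k**2 + v) = -6*k*v + (v + k**2) = v + k**2 - 6*k*v)
Z(3, -4)*(-85 + s*(-4)) = (3 + (-4)**2 - 6*(-4)*3)*(-85 - 5*(-4)) = (3 + 16 + 72)*(-85 + 20) = 91*(-65) = -5915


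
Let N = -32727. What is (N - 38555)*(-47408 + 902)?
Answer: 3315040692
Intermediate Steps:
(N - 38555)*(-47408 + 902) = (-32727 - 38555)*(-47408 + 902) = -71282*(-46506) = 3315040692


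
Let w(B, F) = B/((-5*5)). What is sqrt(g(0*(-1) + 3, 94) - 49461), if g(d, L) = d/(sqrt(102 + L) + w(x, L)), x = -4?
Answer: I*sqrt(688692014)/118 ≈ 222.4*I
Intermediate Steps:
w(B, F) = -B/25 (w(B, F) = B/(-25) = B*(-1/25) = -B/25)
g(d, L) = d/(4/25 + sqrt(102 + L)) (g(d, L) = d/(sqrt(102 + L) - 1/25*(-4)) = d/(sqrt(102 + L) + 4/25) = d/(4/25 + sqrt(102 + L)))
sqrt(g(0*(-1) + 3, 94) - 49461) = sqrt(25*(0*(-1) + 3)/(4 + 25*sqrt(102 + 94)) - 49461) = sqrt(25*(0 + 3)/(4 + 25*sqrt(196)) - 49461) = sqrt(25*3/(4 + 25*14) - 49461) = sqrt(25*3/(4 + 350) - 49461) = sqrt(25*3/354 - 49461) = sqrt(25*3*(1/354) - 49461) = sqrt(25/118 - 49461) = sqrt(-5836373/118) = I*sqrt(688692014)/118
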